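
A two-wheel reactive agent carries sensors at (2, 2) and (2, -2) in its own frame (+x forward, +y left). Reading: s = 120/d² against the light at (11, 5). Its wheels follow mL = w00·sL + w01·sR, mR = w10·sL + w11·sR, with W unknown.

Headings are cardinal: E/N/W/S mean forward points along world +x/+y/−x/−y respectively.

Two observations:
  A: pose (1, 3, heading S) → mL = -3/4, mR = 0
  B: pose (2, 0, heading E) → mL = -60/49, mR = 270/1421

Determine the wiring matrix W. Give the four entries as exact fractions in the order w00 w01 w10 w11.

obs A: pose=(1,3,S) → sL=3/2, sR=3/4, mL=-3/4, mR=0
obs B: pose=(2,0,E) → sL=60/29, sR=60/49, mL=-60/49, mR=270/1421
sensor matrix S = [[3/2, 3/4], [60/29, 60/49]]; det S = 405/1421
solve [mL_A; mL_B] = S·[w00; w01] and [mR_A; mR_B] = S·[w10; w11]:
  w00 = 0, w01 = -1, w10 = -1/2, w11 = 1

0 -1 -1/2 1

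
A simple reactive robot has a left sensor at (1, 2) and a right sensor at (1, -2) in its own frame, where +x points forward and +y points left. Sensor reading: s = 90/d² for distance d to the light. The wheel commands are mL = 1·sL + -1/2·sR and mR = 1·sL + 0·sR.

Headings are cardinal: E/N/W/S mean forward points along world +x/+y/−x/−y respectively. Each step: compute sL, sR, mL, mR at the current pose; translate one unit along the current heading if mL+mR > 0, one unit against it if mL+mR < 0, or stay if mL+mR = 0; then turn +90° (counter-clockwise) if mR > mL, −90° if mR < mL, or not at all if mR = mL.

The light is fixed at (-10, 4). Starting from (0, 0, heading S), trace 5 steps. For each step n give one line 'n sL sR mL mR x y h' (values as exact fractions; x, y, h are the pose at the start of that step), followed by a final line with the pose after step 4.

0 90/169 90/89 405/15041 90/169 0 0 S
1 9/13 9/17 189/442 9/13 0 -1 E
2 90/97 18/37 2457/3589 90/97 1 -1 N
3 45/68 45/52 405/1768 45/68 1 0 W
4 90/169 90/89 405/15041 90/169 0 0 S
final 0 -1 E

n=0: pose=(0,0,S); sL=90/169, sR=90/89; mL=405/15041, mR=90/169; mL+mR=8415/15041 → advance +1; mR−mL=45/89 → turn +1·90°
n=1: pose=(0,-1,E); sL=9/13, sR=9/17; mL=189/442, mR=9/13; mL+mR=495/442 → advance +1; mR−mL=9/34 → turn +1·90°
n=2: pose=(1,-1,N); sL=90/97, sR=18/37; mL=2457/3589, mR=90/97; mL+mR=5787/3589 → advance +1; mR−mL=9/37 → turn +1·90°
n=3: pose=(1,0,W); sL=45/68, sR=45/52; mL=405/1768, mR=45/68; mL+mR=1575/1768 → advance +1; mR−mL=45/104 → turn +1·90°
n=4: pose=(0,0,S); sL=90/169, sR=90/89; mL=405/15041, mR=90/169; mL+mR=8415/15041 → advance +1; mR−mL=45/89 → turn +1·90°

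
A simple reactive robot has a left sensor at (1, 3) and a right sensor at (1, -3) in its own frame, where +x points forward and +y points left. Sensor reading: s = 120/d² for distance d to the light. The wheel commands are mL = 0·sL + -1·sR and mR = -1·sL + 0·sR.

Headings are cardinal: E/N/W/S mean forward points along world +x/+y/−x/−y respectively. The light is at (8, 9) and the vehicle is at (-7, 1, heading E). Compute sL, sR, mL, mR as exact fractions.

120/221 120/317 -120/317 -120/221

left sensor world pos  = (-6, 4); dL² = 221
right sensor world pos = (-6, -2); dR² = 317
sL = 120/221 = 120/221
sR = 120/317 = 120/317
mL = 0·sL + -1·sR = -120/317
mR = -1·sL + 0·sR = -120/221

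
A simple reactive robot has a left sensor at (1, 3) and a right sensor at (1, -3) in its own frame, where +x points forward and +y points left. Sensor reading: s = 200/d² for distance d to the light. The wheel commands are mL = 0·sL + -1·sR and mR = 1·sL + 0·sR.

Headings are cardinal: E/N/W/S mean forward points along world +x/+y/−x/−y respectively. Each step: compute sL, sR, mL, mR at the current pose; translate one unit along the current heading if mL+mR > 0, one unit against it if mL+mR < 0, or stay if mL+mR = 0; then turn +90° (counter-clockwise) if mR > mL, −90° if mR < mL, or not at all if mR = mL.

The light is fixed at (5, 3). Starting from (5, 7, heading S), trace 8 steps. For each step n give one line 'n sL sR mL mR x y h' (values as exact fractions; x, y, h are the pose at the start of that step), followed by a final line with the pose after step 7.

n=0: pose=(5,7,S); sL=100/9, sR=100/9; mL=-100/9, mR=100/9; mL+mR=0 → advance +0; mR−mL=200/9 → turn +1·90°
n=1: pose=(5,7,E); sL=4, sR=100; mL=-100, mR=4; mL+mR=-96 → advance -1; mR−mL=104 → turn +1·90°
n=2: pose=(4,7,N); sL=200/41, sR=200/29; mL=-200/29, mR=200/41; mL+mR=-2400/1189 → advance -1; mR−mL=14000/1189 → turn +1·90°
n=3: pose=(4,6,W); sL=50, sR=5; mL=-5, mR=50; mL+mR=45 → advance +1; mR−mL=55 → turn +1·90°
n=4: pose=(3,6,S); sL=40, sR=200/29; mL=-200/29, mR=40; mL+mR=960/29 → advance +1; mR−mL=1360/29 → turn +1·90°
n=5: pose=(3,5,E); sL=100/13, sR=100; mL=-100, mR=100/13; mL+mR=-1200/13 → advance -1; mR−mL=1400/13 → turn +1·90°
n=6: pose=(2,5,N); sL=40/9, sR=200/9; mL=-200/9, mR=40/9; mL+mR=-160/9 → advance -1; mR−mL=80/3 → turn +1·90°
n=7: pose=(2,4,W); sL=10, sR=25/4; mL=-25/4, mR=10; mL+mR=15/4 → advance +1; mR−mL=65/4 → turn +1·90°

0 100/9 100/9 -100/9 100/9 5 7 S
1 4 100 -100 4 5 7 E
2 200/41 200/29 -200/29 200/41 4 7 N
3 50 5 -5 50 4 6 W
4 40 200/29 -200/29 40 3 6 S
5 100/13 100 -100 100/13 3 5 E
6 40/9 200/9 -200/9 40/9 2 5 N
7 10 25/4 -25/4 10 2 4 W
final 1 4 S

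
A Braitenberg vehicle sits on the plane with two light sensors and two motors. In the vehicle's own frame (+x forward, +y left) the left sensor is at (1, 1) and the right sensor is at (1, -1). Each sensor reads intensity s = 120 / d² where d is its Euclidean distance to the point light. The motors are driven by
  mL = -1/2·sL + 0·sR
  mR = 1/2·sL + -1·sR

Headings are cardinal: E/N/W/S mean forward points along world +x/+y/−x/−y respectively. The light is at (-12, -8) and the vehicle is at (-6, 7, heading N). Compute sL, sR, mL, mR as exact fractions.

120/281 24/61 -60/281 -3084/17141

left sensor world pos  = (-7, 8); dL² = 281
right sensor world pos = (-5, 8); dR² = 305
sL = 120/281 = 120/281
sR = 120/305 = 24/61
mL = -1/2·sL + 0·sR = -60/281
mR = 1/2·sL + -1·sR = -3084/17141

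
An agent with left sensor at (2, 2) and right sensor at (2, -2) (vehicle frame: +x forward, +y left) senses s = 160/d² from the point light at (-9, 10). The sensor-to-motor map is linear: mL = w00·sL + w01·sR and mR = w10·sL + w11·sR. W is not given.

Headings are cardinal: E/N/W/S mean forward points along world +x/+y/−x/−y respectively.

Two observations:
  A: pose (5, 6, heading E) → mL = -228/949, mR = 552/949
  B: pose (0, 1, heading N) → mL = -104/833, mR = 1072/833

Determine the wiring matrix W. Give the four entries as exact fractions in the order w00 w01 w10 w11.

obs A: pose=(5,6,E) → sL=8/13, sR=40/73, mL=-228/949, mR=552/949
obs B: pose=(0,1,N) → sL=80/49, sR=16/17, mL=-104/833, mR=1072/833
sensor matrix S = [[8/13, 40/73], [80/49, 16/17]]; det S = -249344/790517
solve [mL_A; mL_B] = S·[w00; w01] and [mR_A; mR_B] = S·[w10; w11]:
  w00 = 1/2, w01 = -1, w10 = 1/2, w11 = 1/2

1/2 -1 1/2 1/2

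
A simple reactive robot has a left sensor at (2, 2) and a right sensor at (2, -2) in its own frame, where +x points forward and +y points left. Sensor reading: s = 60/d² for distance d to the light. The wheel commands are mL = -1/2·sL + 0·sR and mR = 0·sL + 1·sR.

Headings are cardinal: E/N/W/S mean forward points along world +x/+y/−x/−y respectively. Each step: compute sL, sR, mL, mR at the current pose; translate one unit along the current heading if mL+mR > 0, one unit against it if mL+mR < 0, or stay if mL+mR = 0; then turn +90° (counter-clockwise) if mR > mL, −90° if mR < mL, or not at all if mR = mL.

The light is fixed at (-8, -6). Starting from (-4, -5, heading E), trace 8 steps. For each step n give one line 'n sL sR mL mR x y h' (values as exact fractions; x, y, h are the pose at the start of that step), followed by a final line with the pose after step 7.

n=0: pose=(-4,-5,E); sL=4/3, sR=60/37; mL=-2/3, mR=60/37; mL+mR=106/111 → advance +1; mR−mL=254/111 → turn +1·90°
n=1: pose=(-3,-5,N); sL=10/3, sR=30/29; mL=-5/3, mR=30/29; mL+mR=-55/87 → advance -1; mR−mL=235/87 → turn +1·90°
n=2: pose=(-3,-6,W); sL=60/13, sR=60/13; mL=-30/13, mR=60/13; mL+mR=30/13 → advance +1; mR−mL=90/13 → turn +1·90°
n=3: pose=(-4,-6,S); sL=3/2, sR=15/2; mL=-3/4, mR=15/2; mL+mR=27/4 → advance +1; mR−mL=33/4 → turn +1·90°
n=4: pose=(-4,-7,E); sL=60/37, sR=4/3; mL=-30/37, mR=4/3; mL+mR=58/111 → advance +1; mR−mL=238/111 → turn +1·90°
n=5: pose=(-3,-7,N); sL=6, sR=6/5; mL=-3, mR=6/5; mL+mR=-9/5 → advance -1; mR−mL=21/5 → turn +1·90°
n=6: pose=(-3,-8,W); sL=12/5, sR=20/3; mL=-6/5, mR=20/3; mL+mR=82/15 → advance +1; mR−mL=118/15 → turn +1·90°
n=7: pose=(-4,-8,S); sL=15/13, sR=3; mL=-15/26, mR=3; mL+mR=63/26 → advance +1; mR−mL=93/26 → turn +1·90°

0 4/3 60/37 -2/3 60/37 -4 -5 E
1 10/3 30/29 -5/3 30/29 -3 -5 N
2 60/13 60/13 -30/13 60/13 -3 -6 W
3 3/2 15/2 -3/4 15/2 -4 -6 S
4 60/37 4/3 -30/37 4/3 -4 -7 E
5 6 6/5 -3 6/5 -3 -7 N
6 12/5 20/3 -6/5 20/3 -3 -8 W
7 15/13 3 -15/26 3 -4 -8 S
final -4 -9 E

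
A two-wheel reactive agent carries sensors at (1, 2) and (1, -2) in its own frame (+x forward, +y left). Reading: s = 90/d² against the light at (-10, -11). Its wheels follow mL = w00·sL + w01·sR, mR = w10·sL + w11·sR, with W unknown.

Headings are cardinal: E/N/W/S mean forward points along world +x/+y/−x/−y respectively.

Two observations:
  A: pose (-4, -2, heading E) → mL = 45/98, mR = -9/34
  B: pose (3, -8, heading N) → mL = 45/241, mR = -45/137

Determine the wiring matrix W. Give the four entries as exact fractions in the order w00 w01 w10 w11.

0 1/2 -1/2 0

obs A: pose=(-4,-2,E) → sL=9/17, sR=45/49, mL=45/98, mR=-9/34
obs B: pose=(3,-8,N) → sL=90/137, sR=90/241, mL=45/241, mR=-45/137
sensor matrix S = [[9/17, 45/49], [90/137, 90/241]]; det S = -11155320/27503161
solve [mL_A; mL_B] = S·[w00; w01] and [mR_A; mR_B] = S·[w10; w11]:
  w00 = 0, w01 = 1/2, w10 = -1/2, w11 = 0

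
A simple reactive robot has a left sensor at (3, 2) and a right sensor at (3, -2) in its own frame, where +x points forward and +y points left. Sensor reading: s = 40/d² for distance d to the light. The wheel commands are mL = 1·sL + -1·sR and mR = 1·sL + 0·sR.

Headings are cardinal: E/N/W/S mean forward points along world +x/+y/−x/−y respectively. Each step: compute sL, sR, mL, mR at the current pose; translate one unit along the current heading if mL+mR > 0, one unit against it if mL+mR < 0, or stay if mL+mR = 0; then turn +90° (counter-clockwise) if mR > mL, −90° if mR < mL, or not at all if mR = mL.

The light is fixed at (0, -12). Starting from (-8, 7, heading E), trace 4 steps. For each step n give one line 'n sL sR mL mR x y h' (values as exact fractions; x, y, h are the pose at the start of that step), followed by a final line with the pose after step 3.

n=0: pose=(-8,7,E); sL=20/233, sR=20/157; mL=-1520/36581, mR=20/233; mL+mR=1620/36581 → advance +1; mR−mL=20/157 → turn +1·90°
n=1: pose=(-7,7,N); sL=8/113, sR=40/509; mL=-448/57517, mR=8/113; mL+mR=3624/57517 → advance +1; mR−mL=40/509 → turn +1·90°
n=2: pose=(-7,8,W); sL=5/53, sR=5/73; mL=100/3869, mR=5/53; mL+mR=465/3869 → advance +1; mR−mL=5/73 → turn +1·90°
n=3: pose=(-8,8,S); sL=8/65, sR=40/389; mL=512/25285, mR=8/65; mL+mR=3624/25285 → advance +1; mR−mL=40/389 → turn +1·90°

0 20/233 20/157 -1520/36581 20/233 -8 7 E
1 8/113 40/509 -448/57517 8/113 -7 7 N
2 5/53 5/73 100/3869 5/53 -7 8 W
3 8/65 40/389 512/25285 8/65 -8 8 S
final -8 7 E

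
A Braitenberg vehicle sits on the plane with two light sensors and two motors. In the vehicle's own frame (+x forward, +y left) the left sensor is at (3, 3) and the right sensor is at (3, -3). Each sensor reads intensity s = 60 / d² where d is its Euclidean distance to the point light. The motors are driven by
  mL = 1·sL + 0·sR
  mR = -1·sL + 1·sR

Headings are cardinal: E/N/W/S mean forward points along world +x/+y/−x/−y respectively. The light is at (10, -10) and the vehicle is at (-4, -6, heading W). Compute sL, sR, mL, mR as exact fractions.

6/29 30/169 6/29 -144/4901

left sensor world pos  = (-7, -9); dL² = 290
right sensor world pos = (-7, -3); dR² = 338
sL = 60/290 = 6/29
sR = 60/338 = 30/169
mL = 1·sL + 0·sR = 6/29
mR = -1·sL + 1·sR = -144/4901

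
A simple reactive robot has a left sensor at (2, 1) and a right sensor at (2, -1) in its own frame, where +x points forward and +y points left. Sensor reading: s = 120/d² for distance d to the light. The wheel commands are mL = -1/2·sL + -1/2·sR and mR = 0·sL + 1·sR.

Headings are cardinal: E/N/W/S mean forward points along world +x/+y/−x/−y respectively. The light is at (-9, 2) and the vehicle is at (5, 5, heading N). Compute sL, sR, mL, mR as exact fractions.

60/97 12/25 -1332/2425 12/25

left sensor world pos  = (4, 7); dL² = 194
right sensor world pos = (6, 7); dR² = 250
sL = 120/194 = 60/97
sR = 120/250 = 12/25
mL = -1/2·sL + -1/2·sR = -1332/2425
mR = 0·sL + 1·sR = 12/25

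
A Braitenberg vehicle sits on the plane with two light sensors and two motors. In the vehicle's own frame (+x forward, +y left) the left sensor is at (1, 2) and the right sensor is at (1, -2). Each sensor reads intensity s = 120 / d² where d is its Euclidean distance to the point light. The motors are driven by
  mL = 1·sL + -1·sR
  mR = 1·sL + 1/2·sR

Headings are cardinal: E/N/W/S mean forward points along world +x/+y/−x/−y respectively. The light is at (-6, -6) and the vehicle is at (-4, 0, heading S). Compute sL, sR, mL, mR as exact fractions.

left sensor world pos  = (-2, -1); dL² = 41
right sensor world pos = (-6, -1); dR² = 25
sL = 120/41 = 120/41
sR = 120/25 = 24/5
mL = 1·sL + -1·sR = -384/205
mR = 1·sL + 1/2·sR = 1092/205

120/41 24/5 -384/205 1092/205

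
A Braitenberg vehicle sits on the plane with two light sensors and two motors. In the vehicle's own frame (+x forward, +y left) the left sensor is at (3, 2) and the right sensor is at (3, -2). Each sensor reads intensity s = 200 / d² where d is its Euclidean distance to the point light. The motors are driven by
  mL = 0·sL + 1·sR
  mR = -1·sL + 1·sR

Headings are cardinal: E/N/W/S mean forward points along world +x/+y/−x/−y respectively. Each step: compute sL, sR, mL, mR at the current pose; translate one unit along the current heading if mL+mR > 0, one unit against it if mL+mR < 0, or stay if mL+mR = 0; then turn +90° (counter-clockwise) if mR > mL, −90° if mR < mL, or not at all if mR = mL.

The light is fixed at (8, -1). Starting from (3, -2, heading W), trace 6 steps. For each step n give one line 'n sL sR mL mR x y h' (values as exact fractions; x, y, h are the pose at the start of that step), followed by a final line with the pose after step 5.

0 200/73 40/13 40/13 320/949 3 -2 W
1 50/17 10 10 120/17 2 -2 N
2 200/13 200/13 200/13 0 2 -1 E
3 100/9 100/29 100/29 -2000/261 3 -1 S
4 40/13 200/73 200/73 -320/949 3 0 W
5 5/2 25/4 25/4 15/4 2 0 N
final 2 1 E

n=0: pose=(3,-2,W); sL=200/73, sR=40/13; mL=40/13, mR=320/949; mL+mR=3240/949 → advance +1; mR−mL=-200/73 → turn -1·90°
n=1: pose=(2,-2,N); sL=50/17, sR=10; mL=10, mR=120/17; mL+mR=290/17 → advance +1; mR−mL=-50/17 → turn -1·90°
n=2: pose=(2,-1,E); sL=200/13, sR=200/13; mL=200/13, mR=0; mL+mR=200/13 → advance +1; mR−mL=-200/13 → turn -1·90°
n=3: pose=(3,-1,S); sL=100/9, sR=100/29; mL=100/29, mR=-2000/261; mL+mR=-1100/261 → advance -1; mR−mL=-100/9 → turn -1·90°
n=4: pose=(3,0,W); sL=40/13, sR=200/73; mL=200/73, mR=-320/949; mL+mR=2280/949 → advance +1; mR−mL=-40/13 → turn -1·90°
n=5: pose=(2,0,N); sL=5/2, sR=25/4; mL=25/4, mR=15/4; mL+mR=10 → advance +1; mR−mL=-5/2 → turn -1·90°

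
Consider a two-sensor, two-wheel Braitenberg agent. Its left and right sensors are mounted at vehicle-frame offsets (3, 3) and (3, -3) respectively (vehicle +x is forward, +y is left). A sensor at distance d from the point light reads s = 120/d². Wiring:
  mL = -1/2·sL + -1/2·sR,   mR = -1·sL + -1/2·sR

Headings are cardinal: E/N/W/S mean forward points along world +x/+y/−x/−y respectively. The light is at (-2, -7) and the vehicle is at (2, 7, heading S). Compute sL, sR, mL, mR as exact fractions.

12/17 60/61 -876/1037 -1242/1037

left sensor world pos  = (5, 4); dL² = 170
right sensor world pos = (-1, 4); dR² = 122
sL = 120/170 = 12/17
sR = 120/122 = 60/61
mL = -1/2·sL + -1/2·sR = -876/1037
mR = -1·sL + -1/2·sR = -1242/1037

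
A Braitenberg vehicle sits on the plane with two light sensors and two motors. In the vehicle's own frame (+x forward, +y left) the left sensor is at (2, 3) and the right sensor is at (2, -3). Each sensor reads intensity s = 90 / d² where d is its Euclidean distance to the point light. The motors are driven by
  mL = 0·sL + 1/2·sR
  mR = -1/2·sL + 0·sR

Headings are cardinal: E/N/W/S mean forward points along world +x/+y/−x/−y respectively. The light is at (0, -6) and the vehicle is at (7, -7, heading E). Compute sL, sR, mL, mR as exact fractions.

18/17 90/97 45/97 -9/17

left sensor world pos  = (9, -4); dL² = 85
right sensor world pos = (9, -10); dR² = 97
sL = 90/85 = 18/17
sR = 90/97 = 90/97
mL = 0·sL + 1/2·sR = 45/97
mR = -1/2·sL + 0·sR = -9/17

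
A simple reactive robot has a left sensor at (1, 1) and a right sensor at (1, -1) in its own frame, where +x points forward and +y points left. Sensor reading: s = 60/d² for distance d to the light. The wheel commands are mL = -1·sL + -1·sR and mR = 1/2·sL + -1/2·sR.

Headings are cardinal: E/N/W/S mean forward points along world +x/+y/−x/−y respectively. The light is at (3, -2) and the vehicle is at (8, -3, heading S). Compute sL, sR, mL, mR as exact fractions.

left sensor world pos  = (9, -4); dL² = 40
right sensor world pos = (7, -4); dR² = 20
sL = 60/40 = 3/2
sR = 60/20 = 3
mL = -1·sL + -1·sR = -9/2
mR = 1/2·sL + -1/2·sR = -3/4

3/2 3 -9/2 -3/4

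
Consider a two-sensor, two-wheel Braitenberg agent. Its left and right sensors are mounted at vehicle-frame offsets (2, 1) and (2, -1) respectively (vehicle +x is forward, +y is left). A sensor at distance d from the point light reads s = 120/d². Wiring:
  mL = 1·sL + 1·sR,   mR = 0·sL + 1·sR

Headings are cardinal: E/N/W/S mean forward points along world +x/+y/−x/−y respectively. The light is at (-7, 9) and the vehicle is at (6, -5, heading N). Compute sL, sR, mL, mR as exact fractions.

5/12 6/17 157/204 6/17

left sensor world pos  = (5, -3); dL² = 288
right sensor world pos = (7, -3); dR² = 340
sL = 120/288 = 5/12
sR = 120/340 = 6/17
mL = 1·sL + 1·sR = 157/204
mR = 0·sL + 1·sR = 6/17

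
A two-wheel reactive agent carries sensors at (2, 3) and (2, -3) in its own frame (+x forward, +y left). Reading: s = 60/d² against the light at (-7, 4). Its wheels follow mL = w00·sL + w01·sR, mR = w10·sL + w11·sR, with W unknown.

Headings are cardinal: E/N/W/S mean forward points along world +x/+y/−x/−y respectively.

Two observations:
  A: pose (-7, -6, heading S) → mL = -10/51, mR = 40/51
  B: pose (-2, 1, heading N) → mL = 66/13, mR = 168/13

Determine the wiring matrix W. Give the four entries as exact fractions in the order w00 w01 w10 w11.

obs A: pose=(-7,-6,S) → sL=20/51, sR=20/51, mL=-10/51, mR=40/51
obs B: pose=(-2,1,N) → sL=12, sR=12/13, mL=66/13, mR=168/13
sensor matrix S = [[20/51, 20/51], [12, 12/13]]; det S = -960/221
solve [mL_A; mL_B] = S·[w00; w01] and [mR_A; mR_B] = S·[w10; w11]:
  w00 = 1/2, w01 = -1, w10 = 1, w11 = 1

1/2 -1 1 1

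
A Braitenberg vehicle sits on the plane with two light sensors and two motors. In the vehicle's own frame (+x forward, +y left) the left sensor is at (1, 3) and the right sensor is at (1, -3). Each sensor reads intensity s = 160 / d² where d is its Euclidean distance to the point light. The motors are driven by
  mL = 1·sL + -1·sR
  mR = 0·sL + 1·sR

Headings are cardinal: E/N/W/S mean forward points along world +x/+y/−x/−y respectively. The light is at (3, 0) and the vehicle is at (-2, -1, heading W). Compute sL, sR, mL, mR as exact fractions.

40/13 4 -12/13 4

left sensor world pos  = (-3, -4); dL² = 52
right sensor world pos = (-3, 2); dR² = 40
sL = 160/52 = 40/13
sR = 160/40 = 4
mL = 1·sL + -1·sR = -12/13
mR = 0·sL + 1·sR = 4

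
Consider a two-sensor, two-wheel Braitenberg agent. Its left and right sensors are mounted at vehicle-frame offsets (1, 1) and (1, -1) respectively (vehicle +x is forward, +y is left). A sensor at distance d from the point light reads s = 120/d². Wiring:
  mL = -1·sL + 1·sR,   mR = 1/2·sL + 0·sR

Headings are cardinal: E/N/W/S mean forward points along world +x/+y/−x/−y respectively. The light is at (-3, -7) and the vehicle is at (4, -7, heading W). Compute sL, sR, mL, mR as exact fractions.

120/37 120/37 0 60/37

left sensor world pos  = (3, -8); dL² = 37
right sensor world pos = (3, -6); dR² = 37
sL = 120/37 = 120/37
sR = 120/37 = 120/37
mL = -1·sL + 1·sR = 0
mR = 1/2·sL + 0·sR = 60/37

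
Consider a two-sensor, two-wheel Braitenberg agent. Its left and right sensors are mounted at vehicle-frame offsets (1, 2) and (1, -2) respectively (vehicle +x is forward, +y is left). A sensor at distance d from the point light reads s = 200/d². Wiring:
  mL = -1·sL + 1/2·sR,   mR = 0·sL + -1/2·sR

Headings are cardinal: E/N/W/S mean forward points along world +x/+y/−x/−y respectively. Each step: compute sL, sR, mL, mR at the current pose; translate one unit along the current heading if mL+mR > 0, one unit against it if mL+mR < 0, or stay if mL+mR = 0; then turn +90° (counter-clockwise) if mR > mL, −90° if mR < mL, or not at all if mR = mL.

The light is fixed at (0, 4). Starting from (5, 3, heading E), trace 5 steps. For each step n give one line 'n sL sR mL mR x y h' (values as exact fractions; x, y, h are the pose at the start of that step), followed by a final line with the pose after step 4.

0 200/37 40/9 -1060/333 -20/9 5 3 E
1 50 50/9 -425/9 -25/9 4 3 N
2 8 200/9 28/9 -100/9 4 2 W
3 20 4 -18 -2 5 2 N
4 200/41 200/17 700/697 -100/17 5 1 W
final 6 1 N

n=0: pose=(5,3,E); sL=200/37, sR=40/9; mL=-1060/333, mR=-20/9; mL+mR=-200/37 → advance -1; mR−mL=320/333 → turn +1·90°
n=1: pose=(4,3,N); sL=50, sR=50/9; mL=-425/9, mR=-25/9; mL+mR=-50 → advance -1; mR−mL=400/9 → turn +1·90°
n=2: pose=(4,2,W); sL=8, sR=200/9; mL=28/9, mR=-100/9; mL+mR=-8 → advance -1; mR−mL=-128/9 → turn -1·90°
n=3: pose=(5,2,N); sL=20, sR=4; mL=-18, mR=-2; mL+mR=-20 → advance -1; mR−mL=16 → turn +1·90°
n=4: pose=(5,1,W); sL=200/41, sR=200/17; mL=700/697, mR=-100/17; mL+mR=-200/41 → advance -1; mR−mL=-4800/697 → turn -1·90°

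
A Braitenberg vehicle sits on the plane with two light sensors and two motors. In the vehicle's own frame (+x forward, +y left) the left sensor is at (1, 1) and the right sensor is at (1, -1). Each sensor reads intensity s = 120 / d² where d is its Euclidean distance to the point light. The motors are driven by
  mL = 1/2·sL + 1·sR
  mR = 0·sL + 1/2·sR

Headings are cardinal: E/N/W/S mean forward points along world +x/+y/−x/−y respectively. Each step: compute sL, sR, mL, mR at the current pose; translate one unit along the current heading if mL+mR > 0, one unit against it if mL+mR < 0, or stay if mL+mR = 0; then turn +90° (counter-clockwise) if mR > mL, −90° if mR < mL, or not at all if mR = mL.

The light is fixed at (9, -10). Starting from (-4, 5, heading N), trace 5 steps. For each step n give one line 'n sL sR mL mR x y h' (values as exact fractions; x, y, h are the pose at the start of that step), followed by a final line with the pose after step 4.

n=0: pose=(-4,5,N); sL=30/113, sR=3/10; mL=489/1130, mR=3/20; mL+mR=1317/2260 → advance +1; mR−mL=-639/2260 → turn -1·90°
n=1: pose=(-4,6,E); sL=120/433, sR=40/123; mL=24700/53259, mR=20/123; mL+mR=11120/17753 → advance +1; mR−mL=-16040/53259 → turn -1·90°
n=2: pose=(-3,6,S); sL=60/173, sR=60/197; mL=16290/34081, mR=30/197; mL+mR=21480/34081 → advance +1; mR−mL=-11100/34081 → turn -1·90°
n=3: pose=(-3,5,W); sL=24/73, sR=24/85; mL=2772/6205, mR=12/85; mL+mR=3648/6205 → advance +1; mR−mL=-1896/6205 → turn -1·90°
n=4: pose=(-4,5,N); sL=30/113, sR=3/10; mL=489/1130, mR=3/20; mL+mR=1317/2260 → advance +1; mR−mL=-639/2260 → turn -1·90°

0 30/113 3/10 489/1130 3/20 -4 5 N
1 120/433 40/123 24700/53259 20/123 -4 6 E
2 60/173 60/197 16290/34081 30/197 -3 6 S
3 24/73 24/85 2772/6205 12/85 -3 5 W
4 30/113 3/10 489/1130 3/20 -4 5 N
final -4 6 E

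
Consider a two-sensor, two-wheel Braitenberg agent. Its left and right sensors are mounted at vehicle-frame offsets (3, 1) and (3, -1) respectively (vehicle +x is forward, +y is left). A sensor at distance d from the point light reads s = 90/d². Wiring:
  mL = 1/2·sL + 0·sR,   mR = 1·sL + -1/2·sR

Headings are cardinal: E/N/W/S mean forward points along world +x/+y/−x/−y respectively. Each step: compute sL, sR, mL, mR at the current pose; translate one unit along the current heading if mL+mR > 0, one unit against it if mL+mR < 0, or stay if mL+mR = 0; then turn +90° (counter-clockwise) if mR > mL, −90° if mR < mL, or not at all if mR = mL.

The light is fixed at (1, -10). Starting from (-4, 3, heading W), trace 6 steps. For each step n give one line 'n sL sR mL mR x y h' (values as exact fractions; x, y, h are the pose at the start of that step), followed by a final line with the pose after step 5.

n=0: pose=(-4,3,W); sL=45/104, sR=9/26; mL=45/208, mR=27/104; mL+mR=99/208 → advance +1; mR−mL=9/208 → turn +1·90°
n=1: pose=(-5,3,S); sL=18/25, sR=90/149; mL=9/25, mR=1557/3725; mL+mR=2898/3725 → advance +1; mR−mL=216/3725 → turn +1·90°
n=2: pose=(-5,2,E); sL=45/89, sR=9/13; mL=45/178, mR=369/2314; mL+mR=477/1157 → advance +1; mR−mL=-108/1157 → turn -1·90°
n=3: pose=(-4,2,S); sL=90/97, sR=10/13; mL=45/97, mR=685/1261; mL+mR=1270/1261 → advance +1; mR−mL=100/1261 → turn +1·90°
n=4: pose=(-4,1,E); sL=45/74, sR=45/52; mL=45/148, mR=675/3848; mL+mR=1845/3848 → advance +1; mR−mL=-495/3848 → turn -1·90°
n=5: pose=(-3,1,S); sL=90/73, sR=90/89; mL=45/73, mR=4725/6497; mL+mR=8730/6497 → advance +1; mR−mL=720/6497 → turn +1·90°

0 45/104 9/26 45/208 27/104 -4 3 W
1 18/25 90/149 9/25 1557/3725 -5 3 S
2 45/89 9/13 45/178 369/2314 -5 2 E
3 90/97 10/13 45/97 685/1261 -4 2 S
4 45/74 45/52 45/148 675/3848 -4 1 E
5 90/73 90/89 45/73 4725/6497 -3 1 S
final -3 0 E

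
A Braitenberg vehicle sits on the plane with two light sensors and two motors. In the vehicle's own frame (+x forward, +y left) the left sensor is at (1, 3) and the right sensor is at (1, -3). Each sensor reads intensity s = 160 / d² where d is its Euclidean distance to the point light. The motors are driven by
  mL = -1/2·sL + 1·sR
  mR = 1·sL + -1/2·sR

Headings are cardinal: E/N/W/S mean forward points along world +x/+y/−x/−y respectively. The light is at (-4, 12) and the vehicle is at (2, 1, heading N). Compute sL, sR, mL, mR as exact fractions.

160/109 160/181 2960/19729 20240/19729

left sensor world pos  = (-1, 2); dL² = 109
right sensor world pos = (5, 2); dR² = 181
sL = 160/109 = 160/109
sR = 160/181 = 160/181
mL = -1/2·sL + 1·sR = 2960/19729
mR = 1·sL + -1/2·sR = 20240/19729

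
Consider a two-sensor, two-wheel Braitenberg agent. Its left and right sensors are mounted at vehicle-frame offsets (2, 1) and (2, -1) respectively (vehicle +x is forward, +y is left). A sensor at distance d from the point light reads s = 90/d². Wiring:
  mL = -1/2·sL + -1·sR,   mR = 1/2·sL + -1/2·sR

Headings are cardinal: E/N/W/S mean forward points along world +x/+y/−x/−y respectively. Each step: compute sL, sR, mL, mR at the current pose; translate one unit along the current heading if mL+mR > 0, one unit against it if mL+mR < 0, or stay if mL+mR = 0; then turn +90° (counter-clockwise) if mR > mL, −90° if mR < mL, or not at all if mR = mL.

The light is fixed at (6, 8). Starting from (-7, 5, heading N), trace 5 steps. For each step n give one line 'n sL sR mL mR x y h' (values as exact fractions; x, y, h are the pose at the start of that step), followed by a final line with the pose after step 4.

0 90/197 18/29 -4851/5713 -468/5713 -7 5 N
1 9/25 5/13 -367/650 -4/325 -7 4 W
2 90/157 18/41 -4671/6437 432/6437 -6 4 S
3 45/52 45/58 -3645/3016 135/3016 -6 5 E
4 90/197 18/29 -4851/5713 -468/5713 -7 5 N
final -7 4 W

n=0: pose=(-7,5,N); sL=90/197, sR=18/29; mL=-4851/5713, mR=-468/5713; mL+mR=-27/29 → advance -1; mR−mL=4383/5713 → turn +1·90°
n=1: pose=(-7,4,W); sL=9/25, sR=5/13; mL=-367/650, mR=-4/325; mL+mR=-15/26 → advance -1; mR−mL=359/650 → turn +1·90°
n=2: pose=(-6,4,S); sL=90/157, sR=18/41; mL=-4671/6437, mR=432/6437; mL+mR=-27/41 → advance -1; mR−mL=5103/6437 → turn +1·90°
n=3: pose=(-6,5,E); sL=45/52, sR=45/58; mL=-3645/3016, mR=135/3016; mL+mR=-135/116 → advance -1; mR−mL=945/754 → turn +1·90°
n=4: pose=(-7,5,N); sL=90/197, sR=18/29; mL=-4851/5713, mR=-468/5713; mL+mR=-27/29 → advance -1; mR−mL=4383/5713 → turn +1·90°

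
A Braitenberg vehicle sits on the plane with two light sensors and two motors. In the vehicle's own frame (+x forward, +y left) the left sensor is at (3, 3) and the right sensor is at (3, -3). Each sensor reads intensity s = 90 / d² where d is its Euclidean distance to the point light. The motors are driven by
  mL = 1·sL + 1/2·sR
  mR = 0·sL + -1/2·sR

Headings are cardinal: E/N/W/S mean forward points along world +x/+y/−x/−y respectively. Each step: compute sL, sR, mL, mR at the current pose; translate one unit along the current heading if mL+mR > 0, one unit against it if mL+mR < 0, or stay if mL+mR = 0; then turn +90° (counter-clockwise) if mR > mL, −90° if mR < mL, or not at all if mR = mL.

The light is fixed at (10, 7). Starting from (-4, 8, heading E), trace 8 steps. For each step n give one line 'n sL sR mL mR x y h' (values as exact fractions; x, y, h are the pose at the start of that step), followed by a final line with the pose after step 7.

0 90/137 18/25 3483/3425 -9/25 -4 8 E
1 45/52 9/26 27/26 -9/52 -3 8 S
2 18/53 18/53 27/53 -9/53 -3 7 W
3 45/149 9/13 2511/3874 -9/26 -4 7 N
4 90/137 18/25 3483/3425 -9/25 -4 8 E
5 45/52 9/26 27/26 -9/52 -3 8 S
6 18/53 18/53 27/53 -9/53 -3 7 W
7 45/149 9/13 2511/3874 -9/26 -4 7 N
final -4 8 E

n=0: pose=(-4,8,E); sL=90/137, sR=18/25; mL=3483/3425, mR=-9/25; mL+mR=90/137 → advance +1; mR−mL=-4716/3425 → turn -1·90°
n=1: pose=(-3,8,S); sL=45/52, sR=9/26; mL=27/26, mR=-9/52; mL+mR=45/52 → advance +1; mR−mL=-63/52 → turn -1·90°
n=2: pose=(-3,7,W); sL=18/53, sR=18/53; mL=27/53, mR=-9/53; mL+mR=18/53 → advance +1; mR−mL=-36/53 → turn -1·90°
n=3: pose=(-4,7,N); sL=45/149, sR=9/13; mL=2511/3874, mR=-9/26; mL+mR=45/149 → advance +1; mR−mL=-1926/1937 → turn -1·90°
n=4: pose=(-4,8,E); sL=90/137, sR=18/25; mL=3483/3425, mR=-9/25; mL+mR=90/137 → advance +1; mR−mL=-4716/3425 → turn -1·90°
n=5: pose=(-3,8,S); sL=45/52, sR=9/26; mL=27/26, mR=-9/52; mL+mR=45/52 → advance +1; mR−mL=-63/52 → turn -1·90°
n=6: pose=(-3,7,W); sL=18/53, sR=18/53; mL=27/53, mR=-9/53; mL+mR=18/53 → advance +1; mR−mL=-36/53 → turn -1·90°
n=7: pose=(-4,7,N); sL=45/149, sR=9/13; mL=2511/3874, mR=-9/26; mL+mR=45/149 → advance +1; mR−mL=-1926/1937 → turn -1·90°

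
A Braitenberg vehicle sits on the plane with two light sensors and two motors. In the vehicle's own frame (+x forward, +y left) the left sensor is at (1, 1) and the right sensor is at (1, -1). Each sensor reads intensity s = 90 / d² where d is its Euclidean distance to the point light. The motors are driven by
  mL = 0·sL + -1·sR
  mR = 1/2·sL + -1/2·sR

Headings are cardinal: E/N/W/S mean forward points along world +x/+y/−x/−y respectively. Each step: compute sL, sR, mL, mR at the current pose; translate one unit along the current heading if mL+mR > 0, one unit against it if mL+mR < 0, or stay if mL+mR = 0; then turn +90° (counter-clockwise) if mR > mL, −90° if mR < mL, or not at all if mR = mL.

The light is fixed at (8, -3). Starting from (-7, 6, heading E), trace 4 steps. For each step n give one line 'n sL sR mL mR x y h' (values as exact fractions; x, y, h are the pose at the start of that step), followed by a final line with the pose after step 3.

0 45/148 9/26 -9/26 -81/3848 -7 6 E
1 90/389 18/65 -18/65 -576/25285 -8 6 N
2 45/169 9/37 -9/37 72/6253 -8 5 W
3 18/49 18/61 -18/61 108/2989 -7 5 S
final -7 6 E

n=0: pose=(-7,6,E); sL=45/148, sR=9/26; mL=-9/26, mR=-81/3848; mL+mR=-1413/3848 → advance -1; mR−mL=1251/3848 → turn +1·90°
n=1: pose=(-8,6,N); sL=90/389, sR=18/65; mL=-18/65, mR=-576/25285; mL+mR=-7578/25285 → advance -1; mR−mL=6426/25285 → turn +1·90°
n=2: pose=(-8,5,W); sL=45/169, sR=9/37; mL=-9/37, mR=72/6253; mL+mR=-1449/6253 → advance -1; mR−mL=1593/6253 → turn +1·90°
n=3: pose=(-7,5,S); sL=18/49, sR=18/61; mL=-18/61, mR=108/2989; mL+mR=-774/2989 → advance -1; mR−mL=990/2989 → turn +1·90°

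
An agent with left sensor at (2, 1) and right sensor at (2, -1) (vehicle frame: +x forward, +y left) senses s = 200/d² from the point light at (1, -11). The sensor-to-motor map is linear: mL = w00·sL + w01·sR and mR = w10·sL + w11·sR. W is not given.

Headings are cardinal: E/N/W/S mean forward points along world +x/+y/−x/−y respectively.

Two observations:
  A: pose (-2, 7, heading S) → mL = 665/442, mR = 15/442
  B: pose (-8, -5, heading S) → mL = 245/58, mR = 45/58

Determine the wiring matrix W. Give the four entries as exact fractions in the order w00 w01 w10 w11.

1 1 1 -1

obs A: pose=(-2,7,S) → sL=10/13, sR=25/34, mL=665/442, mR=15/442
obs B: pose=(-8,-5,S) → sL=5/2, sR=50/29, mL=245/58, mR=45/58
sensor matrix S = [[10/13, 25/34], [5/2, 50/29]]; det S = -13125/25636
solve [mL_A; mL_B] = S·[w00; w01] and [mR_A; mR_B] = S·[w10; w11]:
  w00 = 1, w01 = 1, w10 = 1, w11 = -1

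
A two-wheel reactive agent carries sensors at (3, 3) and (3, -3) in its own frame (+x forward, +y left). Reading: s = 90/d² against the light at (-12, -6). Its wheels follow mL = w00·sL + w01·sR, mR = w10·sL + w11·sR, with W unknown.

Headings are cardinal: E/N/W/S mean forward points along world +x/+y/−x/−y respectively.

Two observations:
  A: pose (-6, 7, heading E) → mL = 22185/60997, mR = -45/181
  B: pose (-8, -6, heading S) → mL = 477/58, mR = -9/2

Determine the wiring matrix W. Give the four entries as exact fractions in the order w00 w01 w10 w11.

-1/2 1 0 -1/2

obs A: pose=(-6,7,E) → sL=90/337, sR=90/181, mL=22185/60997, mR=-45/181
obs B: pose=(-8,-6,S) → sL=45/29, sR=9, mL=477/58, mR=-9/2
sensor matrix S = [[90/337, 90/181], [45/29, 9]]; det S = 2886840/1768913
solve [mL_A; mL_B] = S·[w00; w01] and [mR_A; mR_B] = S·[w10; w11]:
  w00 = -1/2, w01 = 1, w10 = 0, w11 = -1/2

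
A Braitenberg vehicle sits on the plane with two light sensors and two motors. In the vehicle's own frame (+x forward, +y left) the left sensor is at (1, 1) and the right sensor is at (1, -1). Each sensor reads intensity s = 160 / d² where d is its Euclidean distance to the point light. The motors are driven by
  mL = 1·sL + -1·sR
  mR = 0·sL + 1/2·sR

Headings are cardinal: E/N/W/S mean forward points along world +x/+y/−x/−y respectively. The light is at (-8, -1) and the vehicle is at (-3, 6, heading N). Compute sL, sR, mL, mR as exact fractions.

2 8/5 2/5 4/5

left sensor world pos  = (-4, 7); dL² = 80
right sensor world pos = (-2, 7); dR² = 100
sL = 160/80 = 2
sR = 160/100 = 8/5
mL = 1·sL + -1·sR = 2/5
mR = 0·sL + 1/2·sR = 4/5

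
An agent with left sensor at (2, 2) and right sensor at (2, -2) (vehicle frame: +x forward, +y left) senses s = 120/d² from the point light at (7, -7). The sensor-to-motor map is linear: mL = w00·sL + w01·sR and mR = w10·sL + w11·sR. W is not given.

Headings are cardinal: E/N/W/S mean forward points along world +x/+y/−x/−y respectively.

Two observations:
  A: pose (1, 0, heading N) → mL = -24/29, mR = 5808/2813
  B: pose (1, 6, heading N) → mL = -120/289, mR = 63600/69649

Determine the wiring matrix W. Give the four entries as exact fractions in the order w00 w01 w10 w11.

obs A: pose=(1,0,N) → sL=24/29, sR=120/97, mL=-24/29, mR=5808/2813
obs B: pose=(1,6,N) → sL=120/289, sR=120/241, mL=-120/289, mR=63600/69649
sensor matrix S = [[24/29, 120/97], [120/289, 120/241]]; det S = -19906560/195922637
solve [mL_A; mL_B] = S·[w00; w01] and [mR_A; mR_B] = S·[w10; w11]:
  w00 = -1, w01 = 0, w10 = 1, w11 = 1

-1 0 1 1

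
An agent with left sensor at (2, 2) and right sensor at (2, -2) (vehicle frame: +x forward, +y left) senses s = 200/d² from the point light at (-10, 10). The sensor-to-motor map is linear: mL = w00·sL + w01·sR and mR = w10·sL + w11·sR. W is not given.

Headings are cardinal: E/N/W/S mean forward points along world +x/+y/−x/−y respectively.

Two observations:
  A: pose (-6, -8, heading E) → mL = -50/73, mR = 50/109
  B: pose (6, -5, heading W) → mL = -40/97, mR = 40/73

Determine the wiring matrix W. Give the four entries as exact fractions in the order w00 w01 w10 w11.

-1 0 0 1

obs A: pose=(-6,-8,E) → sL=50/73, sR=50/109, mL=-50/73, mR=50/109
obs B: pose=(6,-5,W) → sL=40/97, sR=40/73, mL=-40/97, mR=40/73
sensor matrix S = [[50/73, 50/109], [40/97, 40/73]]; det S = 10488000/56343517
solve [mL_A; mL_B] = S·[w00; w01] and [mR_A; mR_B] = S·[w10; w11]:
  w00 = -1, w01 = 0, w10 = 0, w11 = 1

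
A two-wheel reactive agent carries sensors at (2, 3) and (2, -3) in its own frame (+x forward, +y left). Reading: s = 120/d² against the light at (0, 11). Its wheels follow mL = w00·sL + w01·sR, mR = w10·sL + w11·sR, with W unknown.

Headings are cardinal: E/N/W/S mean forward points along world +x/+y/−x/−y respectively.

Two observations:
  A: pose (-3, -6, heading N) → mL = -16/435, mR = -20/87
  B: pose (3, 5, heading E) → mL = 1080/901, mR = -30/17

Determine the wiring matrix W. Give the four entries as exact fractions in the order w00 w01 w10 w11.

obs A: pose=(-3,-6,N) → sL=40/87, sR=8/15, mL=-16/435, mR=-20/87
obs B: pose=(3,5,E) → sL=60/17, sR=60/53, mL=1080/901, mR=-30/17
sensor matrix S = [[40/87, 8/15], [60/17, 60/53]]; det S = -35584/26129
solve [mL_A; mL_B] = S·[w00; w01] and [mR_A; mR_B] = S·[w10; w11]:
  w00 = 1/2, w01 = -1/2, w10 = -1/2, w11 = 0

1/2 -1/2 -1/2 0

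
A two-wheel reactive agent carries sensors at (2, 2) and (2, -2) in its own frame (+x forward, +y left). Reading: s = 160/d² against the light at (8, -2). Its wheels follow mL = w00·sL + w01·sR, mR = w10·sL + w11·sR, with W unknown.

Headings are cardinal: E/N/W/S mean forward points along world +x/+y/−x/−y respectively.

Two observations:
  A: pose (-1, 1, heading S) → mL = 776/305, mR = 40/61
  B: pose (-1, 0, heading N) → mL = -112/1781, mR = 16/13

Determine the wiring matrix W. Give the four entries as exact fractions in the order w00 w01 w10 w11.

1 -1/2 0 1/2

obs A: pose=(-1,1,S) → sL=16/5, sR=80/61, mL=776/305, mR=40/61
obs B: pose=(-1,0,N) → sL=160/137, sR=32/13, mL=-112/1781, mR=16/13
sensor matrix S = [[16/5, 80/61], [160/137, 32/13]]; det S = 3446784/543205
solve [mL_A; mL_B] = S·[w00; w01] and [mR_A; mR_B] = S·[w10; w11]:
  w00 = 1, w01 = -1/2, w10 = 0, w11 = 1/2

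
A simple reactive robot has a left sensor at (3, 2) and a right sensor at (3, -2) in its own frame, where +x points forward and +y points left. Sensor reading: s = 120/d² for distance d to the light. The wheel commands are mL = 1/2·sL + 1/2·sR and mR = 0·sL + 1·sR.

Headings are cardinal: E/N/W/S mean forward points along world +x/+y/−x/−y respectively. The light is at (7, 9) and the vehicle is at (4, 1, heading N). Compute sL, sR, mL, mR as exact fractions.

12/5 60/13 228/65 60/13

left sensor world pos  = (2, 4); dL² = 50
right sensor world pos = (6, 4); dR² = 26
sL = 120/50 = 12/5
sR = 120/26 = 60/13
mL = 1/2·sL + 1/2·sR = 228/65
mR = 0·sL + 1·sR = 60/13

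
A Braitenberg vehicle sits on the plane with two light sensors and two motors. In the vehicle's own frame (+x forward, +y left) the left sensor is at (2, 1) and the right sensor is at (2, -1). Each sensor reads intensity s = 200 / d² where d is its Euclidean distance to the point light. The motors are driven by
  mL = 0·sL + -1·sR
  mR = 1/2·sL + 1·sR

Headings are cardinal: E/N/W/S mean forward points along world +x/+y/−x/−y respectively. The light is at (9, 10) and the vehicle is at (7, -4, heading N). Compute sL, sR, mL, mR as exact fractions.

left sensor world pos  = (6, -2); dL² = 153
right sensor world pos = (8, -2); dR² = 145
sL = 200/153 = 200/153
sR = 200/145 = 40/29
mL = 0·sL + -1·sR = -40/29
mR = 1/2·sL + 1·sR = 9020/4437

200/153 40/29 -40/29 9020/4437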